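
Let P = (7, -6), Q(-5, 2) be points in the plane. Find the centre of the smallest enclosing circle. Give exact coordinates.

The smallest circle enclosing two points has them as diameter endpoints.
Centre = midpoint = (1, -2); r² = |PQ|²/4 = 208/4 = 52.
Centre = (1, -2).

(1, -2)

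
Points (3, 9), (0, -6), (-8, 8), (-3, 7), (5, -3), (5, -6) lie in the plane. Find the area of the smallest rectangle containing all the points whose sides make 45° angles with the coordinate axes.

In coordinates u = x + y, v = x − y the rectangle is axis-aligned; the map (x,y)→(u,v) scales areas by 2.
u-values: 12, -6, 0, 4, 2, -1; range = 12 − (-6) = 18.
v-values: -6, 6, -16, -10, 8, 11; range = 11 − (-16) = 27.
Area = (18 × 27) / 2 = 243.

243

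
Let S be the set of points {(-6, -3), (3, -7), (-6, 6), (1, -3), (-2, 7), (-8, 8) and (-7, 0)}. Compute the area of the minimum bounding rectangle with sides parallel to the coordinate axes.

x ranges over [-8, 3], width 11.
y ranges over [-7, 8], height 15.
Area = 11 × 15 = 165.

165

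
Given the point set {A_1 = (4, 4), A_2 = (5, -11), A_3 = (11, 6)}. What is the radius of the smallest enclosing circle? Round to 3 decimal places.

Side lengths²: A_1A_2² = 226, A_1A_3² = 53, A_2A_3² = 325.
Since A_2A_3² = 325 ≥ 226 + 53 = 279, the angle opposite A_2A_3 is not acute, so the smallest enclosing circle has A_2A_3 as diameter.
Centre = midpoint of A_2A_3 = (8, -2.5), r² = 325/4 = 81.25.
r = √(81.25) ≈ 9.014.

9.014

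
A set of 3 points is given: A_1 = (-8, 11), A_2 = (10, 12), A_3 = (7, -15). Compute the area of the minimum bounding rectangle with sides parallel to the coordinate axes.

x ranges over [-8, 10], width 18.
y ranges over [-15, 12], height 27.
Area = 18 × 27 = 486.

486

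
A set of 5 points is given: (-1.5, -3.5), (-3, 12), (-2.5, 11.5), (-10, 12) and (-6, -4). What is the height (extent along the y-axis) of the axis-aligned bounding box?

16

max y = 12, min y = -4, so height = 16.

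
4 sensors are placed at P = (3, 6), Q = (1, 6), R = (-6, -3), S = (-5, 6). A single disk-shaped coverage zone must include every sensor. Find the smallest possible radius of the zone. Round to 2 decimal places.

The farthest pair is P–R with squared distance 162. The circle on this segment as diameter has centre (-1.5, 1.5) and r² = 162/4 = 40.5.
Check Q: distance² to centre = 26.5 ≤ 40.5, so it lies inside.
All remaining points lie in this disk, and no smaller disk contains both endpoints, so this is the minimum enclosing circle.
r = √(40.5) ≈ 6.36.

6.36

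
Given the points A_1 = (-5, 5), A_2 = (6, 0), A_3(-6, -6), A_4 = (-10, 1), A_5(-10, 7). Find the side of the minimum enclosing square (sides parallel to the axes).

The bounding box has width 16 and height 13.
An axis-aligned square enclosing the set must have side ≥ max(width, height).
So the minimum side is max(16, 13) = 16.

16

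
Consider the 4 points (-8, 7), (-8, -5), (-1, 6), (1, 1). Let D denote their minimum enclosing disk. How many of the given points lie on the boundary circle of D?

3

By Welzl's lemma the MEC is supported by two points (diametrically opposite) or three points (on a circumcircle).
The minimum enclosing circle is determined by three boundary points: (-8, 7), (-8, -5), (-1, 6).
Their circumcentre is (-37/7, 1) with r² = 2125/49.
The farthest remaining point (1, 1) is at distance² 1936/49 ≤ 2125/49.
The points at distance exactly r from the centre are (-8, 7), (-8, -5), (-1, 6) — 3 points.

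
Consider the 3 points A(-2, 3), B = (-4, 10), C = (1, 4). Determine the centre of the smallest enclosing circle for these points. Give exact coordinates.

(-75/46, 317/46)

Side lengths²: AB² = 53, AC² = 10, BC² = 61.
Since BC² = 61 < 53 + 10 = 63, the triangle is acute, so the smallest enclosing circle is the circumcircle.
Circumcentre = (-75/46, 317/46), r² = 16165/1058.
Centre = (-75/46, 317/46).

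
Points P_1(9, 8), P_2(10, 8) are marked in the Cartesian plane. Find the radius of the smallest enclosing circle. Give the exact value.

0.5

The smallest circle enclosing two points has them as diameter endpoints.
Centre = midpoint = (9.5, 8); r² = |P_1P_2|²/4 = 1/4 = 0.25.
r = √(0.25) = 0.5.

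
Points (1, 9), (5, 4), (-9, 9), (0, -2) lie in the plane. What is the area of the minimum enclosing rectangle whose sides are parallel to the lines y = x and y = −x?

In coordinates u = x + y, v = x − y the rectangle is axis-aligned; the map (x,y)→(u,v) scales areas by 2.
u-values: 10, 9, 0, -2; range = 10 − (-2) = 12.
v-values: -8, 1, -18, 2; range = 2 − (-18) = 20.
Area = (12 × 20) / 2 = 120.

120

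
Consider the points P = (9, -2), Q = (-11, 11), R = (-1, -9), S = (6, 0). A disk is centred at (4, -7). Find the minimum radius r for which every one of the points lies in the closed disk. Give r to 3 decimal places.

The required radius is the distance from (4, -7) to the farthest point.
Squared distances: 50, 549, 29, 53.
Maximum is 549, attained at Q.
r = √549 ≈ 23.431.

23.431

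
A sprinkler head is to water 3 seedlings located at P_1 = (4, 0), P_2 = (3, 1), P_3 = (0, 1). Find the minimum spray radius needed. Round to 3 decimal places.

Side lengths²: P_1P_2² = 2, P_1P_3² = 17, P_2P_3² = 9.
Since P_1P_3² = 17 ≥ 9 + 2 = 11, the angle opposite P_1P_3 is not acute, so the smallest enclosing circle has P_1P_3 as diameter.
Centre = midpoint of P_1P_3 = (2, 0.5), r² = 17/4 = 4.25.
r = √(4.25) ≈ 2.062.

2.062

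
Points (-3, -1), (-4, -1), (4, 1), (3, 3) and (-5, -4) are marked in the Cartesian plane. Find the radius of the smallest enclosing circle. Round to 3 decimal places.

The farthest pair is (3, 3)–(-5, -4) with squared distance 113. The circle on this segment as diameter has centre (-1, -0.5) and r² = 113/4 = 28.25.
Check (-3, -1): distance² to centre = 4.25 ≤ 28.25, so it lies inside.
All remaining points lie in this disk, and no smaller disk contains both endpoints, so this is the minimum enclosing circle.
r = √(28.25) ≈ 5.315.

5.315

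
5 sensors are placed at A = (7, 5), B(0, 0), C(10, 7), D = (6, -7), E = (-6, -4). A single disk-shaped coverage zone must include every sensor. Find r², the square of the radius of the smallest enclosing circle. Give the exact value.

94.25

The farthest pair is C–E with squared distance 377. The circle on this segment as diameter has centre (2, 1.5) and r² = 377/4 = 94.25.
Check A: distance² to centre = 37.25 ≤ 94.25, so it lies inside.
All remaining points lie in this disk, and no smaller disk contains both endpoints, so this is the minimum enclosing circle.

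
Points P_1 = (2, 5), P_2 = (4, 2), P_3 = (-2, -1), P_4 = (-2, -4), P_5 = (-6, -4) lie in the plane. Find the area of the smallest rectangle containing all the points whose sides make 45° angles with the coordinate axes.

In coordinates u = x + y, v = x − y the rectangle is axis-aligned; the map (x,y)→(u,v) scales areas by 2.
u-values: 7, 6, -3, -6, -10; range = 7 − (-10) = 17.
v-values: -3, 2, -1, 2, -2; range = 2 − (-3) = 5.
Area = (17 × 5) / 2 = 42.5.

42.5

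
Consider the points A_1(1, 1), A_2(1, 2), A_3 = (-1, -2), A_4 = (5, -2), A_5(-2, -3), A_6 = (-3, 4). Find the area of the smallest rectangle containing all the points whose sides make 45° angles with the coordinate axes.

In coordinates u = x + y, v = x − y the rectangle is axis-aligned; the map (x,y)→(u,v) scales areas by 2.
u-values: 2, 3, -3, 3, -5, 1; range = 3 − (-5) = 8.
v-values: 0, -1, 1, 7, 1, -7; range = 7 − (-7) = 14.
Area = (8 × 14) / 2 = 56.

56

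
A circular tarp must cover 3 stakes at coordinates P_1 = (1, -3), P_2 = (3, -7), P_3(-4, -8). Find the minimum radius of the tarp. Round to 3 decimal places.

Side lengths²: P_1P_2² = 20, P_1P_3² = 50, P_2P_3² = 50.
Since P_2P_3² = 50 < 50 + 20 = 70, the triangle is acute, so the smallest enclosing circle is the circumcircle.
Circumcentre = (-2/3, -19/3), r² = 125/9.
r = √(125/9) ≈ 3.727.

3.727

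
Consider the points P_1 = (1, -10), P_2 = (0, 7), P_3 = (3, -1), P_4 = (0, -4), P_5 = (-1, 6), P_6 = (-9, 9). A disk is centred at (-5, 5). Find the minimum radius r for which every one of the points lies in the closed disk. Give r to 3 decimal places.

16.155

The required radius is the distance from (-5, 5) to the farthest point.
Squared distances: 261, 29, 100, 106, 17, 32.
Maximum is 261, attained at P_1.
r = √261 ≈ 16.155.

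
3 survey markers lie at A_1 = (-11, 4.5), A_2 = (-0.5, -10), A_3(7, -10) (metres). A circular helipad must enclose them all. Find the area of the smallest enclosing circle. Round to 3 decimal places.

419.599

Side lengths²: A_1A_2² = 320.5, A_1A_3² = 534.25, A_2A_3² = 56.25.
Since A_1A_3² = 534.25 ≥ 320.5 + 56.25 = 376.75, the angle opposite A_1A_3 is not acute, so the smallest enclosing circle has A_1A_3 as diameter.
Centre = midpoint of A_1A_3 = (-2, -2.75), r² = 534.25/4 = 133.5625.
Area = π·r² = π·133.5625 ≈ 419.599.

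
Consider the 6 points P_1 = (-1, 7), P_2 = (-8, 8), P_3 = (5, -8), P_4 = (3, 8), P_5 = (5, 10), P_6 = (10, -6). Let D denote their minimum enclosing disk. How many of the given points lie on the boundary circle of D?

2

By Welzl's lemma the MEC is supported by two points (diametrically opposite) or three points (on a circumcircle).
The farthest pair is P_2–P_6 with squared distance 520. The circle on this segment as diameter has centre (1, 1) and r² = 520/4 = 130.
Check P_1: distance² to centre = 40 ≤ 130, so it lies inside.
All remaining points lie in this disk, and no smaller disk contains both endpoints, so this is the minimum enclosing circle.
The points at distance exactly r from the centre are P_2, P_6 — 2 points.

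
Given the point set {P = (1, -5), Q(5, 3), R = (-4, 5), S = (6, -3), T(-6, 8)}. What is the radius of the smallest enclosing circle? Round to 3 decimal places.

8.139

The farthest pair is S–T with squared distance 265. The circle on this segment as diameter has centre (0, 2.5) and r² = 265/4 = 66.25.
Check P: distance² to centre = 57.25 ≤ 66.25, so it lies inside.
All remaining points lie in this disk, and no smaller disk contains both endpoints, so this is the minimum enclosing circle.
r = √(66.25) ≈ 8.139.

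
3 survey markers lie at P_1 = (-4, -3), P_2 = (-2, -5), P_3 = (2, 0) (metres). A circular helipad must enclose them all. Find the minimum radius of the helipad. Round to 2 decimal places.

Side lengths²: P_1P_2² = 8, P_1P_3² = 45, P_2P_3² = 41.
Since P_1P_3² = 45 < 41 + 8 = 49, the triangle is acute, so the smallest enclosing circle is the circumcircle.
Circumcentre = (-5/6, -11/6), r² = 205/18.
r = √(205/18) ≈ 3.37.

3.37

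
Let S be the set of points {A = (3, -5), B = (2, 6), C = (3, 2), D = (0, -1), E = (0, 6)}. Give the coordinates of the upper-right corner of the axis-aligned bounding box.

x-range [0, 3], y-range [-5, 6].
The upper-right corner is (3, 6).

(3, 6)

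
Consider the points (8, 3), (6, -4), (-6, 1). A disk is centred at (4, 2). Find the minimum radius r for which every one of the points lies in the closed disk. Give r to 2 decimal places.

10.05

The required radius is the distance from (4, 2) to the farthest point.
Squared distances: 17, 40, 101.
Maximum is 101, attained at (-6, 1).
r = √101 ≈ 10.05.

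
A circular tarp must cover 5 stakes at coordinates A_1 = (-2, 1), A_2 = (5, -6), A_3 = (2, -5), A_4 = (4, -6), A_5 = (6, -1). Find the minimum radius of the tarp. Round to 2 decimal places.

By Welzl's lemma the MEC is supported by two points (diametrically opposite) or three points (on a circumcircle).
The farthest pair is A_1–A_2 with squared distance 98. The circle on this segment as diameter has centre (1.5, -2.5) and r² = 98/4 = 24.5.
Check A_3: distance² to centre = 6.5 ≤ 24.5, so it lies inside.
All remaining points lie in this disk, and no smaller disk contains both endpoints, so this is the minimum enclosing circle.
r = √(24.5) ≈ 4.95.

4.95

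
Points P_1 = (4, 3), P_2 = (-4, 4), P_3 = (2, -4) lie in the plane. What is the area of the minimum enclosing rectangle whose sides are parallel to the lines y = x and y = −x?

In coordinates u = x + y, v = x − y the rectangle is axis-aligned; the map (x,y)→(u,v) scales areas by 2.
u-values: 7, 0, -2; range = 7 − (-2) = 9.
v-values: 1, -8, 6; range = 6 − (-8) = 14.
Area = (9 × 14) / 2 = 63.

63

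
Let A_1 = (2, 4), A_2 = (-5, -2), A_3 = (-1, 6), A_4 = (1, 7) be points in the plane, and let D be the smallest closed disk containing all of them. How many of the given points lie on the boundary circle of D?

The minimum enclosing circle of a finite set is fixed by two of the points (as a diameter) or three (as a circumcircle).
The farthest pair is A_2–A_4 with squared distance 117. The circle on this segment as diameter has centre (-2, 2.5) and r² = 117/4 = 29.25.
Check A_1: distance² to centre = 18.25 ≤ 29.25, so it lies inside.
All remaining points lie in this disk, and no smaller disk contains both endpoints, so this is the minimum enclosing circle.
The points at distance exactly r from the centre are A_2, A_4 — 2 points.

2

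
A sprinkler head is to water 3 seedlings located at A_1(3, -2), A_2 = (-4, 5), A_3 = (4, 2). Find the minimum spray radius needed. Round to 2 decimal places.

Side lengths²: A_1A_2² = 98, A_1A_3² = 17, A_2A_3² = 73.
Since A_1A_2² = 98 ≥ 73 + 17 = 90, the angle opposite A_1A_2 is not acute, so the smallest enclosing circle has A_1A_2 as diameter.
Centre = midpoint of A_1A_2 = (-0.5, 1.5), r² = 98/4 = 24.5.
r = √(24.5) ≈ 4.95.

4.95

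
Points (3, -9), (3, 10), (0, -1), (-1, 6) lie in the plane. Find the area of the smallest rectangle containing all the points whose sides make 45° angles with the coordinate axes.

In coordinates u = x + y, v = x − y the rectangle is axis-aligned; the map (x,y)→(u,v) scales areas by 2.
u-values: -6, 13, -1, 5; range = 13 − (-6) = 19.
v-values: 12, -7, 1, -7; range = 12 − (-7) = 19.
Area = (19 × 19) / 2 = 180.5.

180.5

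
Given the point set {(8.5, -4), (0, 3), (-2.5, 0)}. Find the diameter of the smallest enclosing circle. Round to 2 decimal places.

11.70

Call the three points A, B, C in the order given.
Side lengths²: AB² = 121.25, AC² = 137, BC² = 15.25.
Since AC² = 137 ≥ 121.25 + 15.25 = 136.5, the angle opposite AC is not acute, so the smallest enclosing circle has AC as diameter.
Centre = midpoint of AC = (3, -2), r² = 137/4 = 34.25.
Diameter = 2r = 2√(34.25) ≈ 11.70.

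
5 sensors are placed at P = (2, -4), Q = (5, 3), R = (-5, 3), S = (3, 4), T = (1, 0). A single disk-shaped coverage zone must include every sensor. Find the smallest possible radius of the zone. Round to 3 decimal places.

The minimum enclosing circle of a finite set is fixed by two of the points (as a diameter) or three (as a circumcircle).
The minimum enclosing circle is determined by three boundary points: P, Q, R.
Their circumcentre is (0, 1) with r² = 29.
The farthest remaining point S is at distance² 18 ≤ 29.
r = √29 ≈ 5.385.

5.385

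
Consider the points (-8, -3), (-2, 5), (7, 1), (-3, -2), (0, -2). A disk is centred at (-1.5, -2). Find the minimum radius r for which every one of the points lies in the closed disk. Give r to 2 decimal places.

The required radius is the distance from (-1.5, -2) to the farthest point.
Squared distances: 43.25, 49.25, 81.25, 2.25, 2.25.
Maximum is 81.25, attained at (7, 1).
r = √(81.25) ≈ 9.01.

9.01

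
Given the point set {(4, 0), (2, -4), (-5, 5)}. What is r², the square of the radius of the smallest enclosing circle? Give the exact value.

32.5

Call the three points A, B, C in the order given.
Side lengths²: AB² = 20, AC² = 106, BC² = 130.
Since BC² = 130 ≥ 106 + 20 = 126, the angle opposite BC is not acute, so the smallest enclosing circle has BC as diameter.
Centre = midpoint of BC = (-1.5, 0.5), r² = 130/4 = 32.5.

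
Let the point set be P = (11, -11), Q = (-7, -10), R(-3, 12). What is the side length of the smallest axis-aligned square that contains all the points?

23

The bounding box has width 18 and height 23.
An axis-aligned square enclosing the set must have side ≥ max(width, height).
So the minimum side is max(18, 23) = 23.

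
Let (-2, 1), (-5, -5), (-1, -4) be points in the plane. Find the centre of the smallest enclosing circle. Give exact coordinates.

(-3.5, -2)

Call the three points A, B, C in the order given.
Side lengths²: AB² = 45, AC² = 26, BC² = 17.
Since AB² = 45 ≥ 26 + 17 = 43, the angle opposite AB is not acute, so the smallest enclosing circle has AB as diameter.
Centre = midpoint of AB = (-3.5, -2), r² = 45/4 = 11.25.
Centre = (-3.5, -2).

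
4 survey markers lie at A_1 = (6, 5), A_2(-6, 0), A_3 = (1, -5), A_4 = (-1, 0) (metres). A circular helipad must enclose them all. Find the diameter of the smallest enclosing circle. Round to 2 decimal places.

The minimum enclosing circle of a finite set is fixed by two of the points (as a diameter) or three (as a circumcircle).
The minimum enclosing circle is determined by three boundary points: A_1, A_2, A_3.
Their circumcentre is (15/38, 59/38) with r² = 31265/722.
The farthest remaining point A_4 is at distance² 3145/722 ≤ 31265/722.
Diameter = 2r = 2√(31265/722) ≈ 13.16.

13.16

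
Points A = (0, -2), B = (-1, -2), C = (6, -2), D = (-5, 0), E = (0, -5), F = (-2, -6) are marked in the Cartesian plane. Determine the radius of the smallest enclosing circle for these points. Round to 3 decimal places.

5.590

The farthest pair is C–D with squared distance 125. The circle on this segment as diameter has centre (0.5, -1) and r² = 125/4 = 31.25.
Check A: distance² to centre = 1.25 ≤ 31.25, so it lies inside.
All remaining points lie in this disk, and no smaller disk contains both endpoints, so this is the minimum enclosing circle.
r = √(31.25) ≈ 5.590.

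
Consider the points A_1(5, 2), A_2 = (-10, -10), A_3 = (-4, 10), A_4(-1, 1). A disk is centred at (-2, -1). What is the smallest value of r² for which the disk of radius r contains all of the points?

145

The required radius is the distance from (-2, -1) to the farthest point.
Squared distances: 58, 145, 125, 5.
Maximum is 145, attained at A_2.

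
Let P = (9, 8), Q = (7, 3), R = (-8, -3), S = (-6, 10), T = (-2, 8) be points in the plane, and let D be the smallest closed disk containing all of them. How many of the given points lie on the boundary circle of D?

The farthest pair is P–R with squared distance 410. The circle on this segment as diameter has centre (0.5, 2.5) and r² = 410/4 = 102.5.
Check Q: distance² to centre = 42.5 ≤ 102.5, so it lies inside.
All remaining points lie in this disk, and no smaller disk contains both endpoints, so this is the minimum enclosing circle.
The points at distance exactly r from the centre are P, R — 2 points.

2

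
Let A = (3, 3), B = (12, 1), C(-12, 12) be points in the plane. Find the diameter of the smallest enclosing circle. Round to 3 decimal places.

Side lengths²: AB² = 85, AC² = 306, BC² = 697.
Since BC² = 697 ≥ 306 + 85 = 391, the angle opposite BC is not acute, so the smallest enclosing circle has BC as diameter.
Centre = midpoint of BC = (0, 6.5), r² = 697/4 = 174.25.
Diameter = 2r = 2√(174.25) ≈ 26.401.

26.401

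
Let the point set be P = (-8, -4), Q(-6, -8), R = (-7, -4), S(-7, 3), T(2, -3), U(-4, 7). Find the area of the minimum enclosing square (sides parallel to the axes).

The bounding box has width 10 and height 15.
An axis-aligned square enclosing the set must have side ≥ max(width, height).
So the minimum side is max(10, 15) = 15.
Area = 15² = 225.

225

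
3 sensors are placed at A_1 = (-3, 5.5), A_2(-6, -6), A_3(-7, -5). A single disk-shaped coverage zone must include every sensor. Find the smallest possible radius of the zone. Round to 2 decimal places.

Side lengths²: A_1A_2² = 141.25, A_1A_3² = 126.25, A_2A_3² = 2.
Since A_1A_2² = 141.25 ≥ 126.25 + 2 = 128.25, the angle opposite A_1A_2 is not acute, so the smallest enclosing circle has A_1A_2 as diameter.
Centre = midpoint of A_1A_2 = (-4.5, -0.25), r² = 141.25/4 = 35.3125.
r = √(35.3125) ≈ 5.94.

5.94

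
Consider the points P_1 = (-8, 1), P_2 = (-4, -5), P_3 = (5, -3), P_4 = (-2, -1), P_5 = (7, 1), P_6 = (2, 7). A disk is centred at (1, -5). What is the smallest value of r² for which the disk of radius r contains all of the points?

145

The required radius is the distance from (1, -5) to the farthest point.
Squared distances: 117, 25, 20, 25, 72, 145.
Maximum is 145, attained at P_6.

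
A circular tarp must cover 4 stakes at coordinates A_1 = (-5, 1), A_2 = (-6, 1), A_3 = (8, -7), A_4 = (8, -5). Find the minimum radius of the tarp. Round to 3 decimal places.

A smallest enclosing disk is always determined by at most three of the input points on its boundary.
The farthest pair is A_2–A_3 with squared distance 260. The circle on this segment as diameter has centre (1, -3) and r² = 260/4 = 65.
Check A_1: distance² to centre = 52 ≤ 65, so it lies inside.
All remaining points lie in this disk, and no smaller disk contains both endpoints, so this is the minimum enclosing circle.
r = √65 ≈ 8.062.

8.062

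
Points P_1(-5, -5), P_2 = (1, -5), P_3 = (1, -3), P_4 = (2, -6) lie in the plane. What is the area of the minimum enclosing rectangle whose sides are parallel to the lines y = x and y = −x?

32

In coordinates u = x + y, v = x − y the rectangle is axis-aligned; the map (x,y)→(u,v) scales areas by 2.
u-values: -10, -4, -2, -4; range = -2 − (-10) = 8.
v-values: 0, 6, 4, 8; range = 8 − 0 = 8.
Area = (8 × 8) / 2 = 32.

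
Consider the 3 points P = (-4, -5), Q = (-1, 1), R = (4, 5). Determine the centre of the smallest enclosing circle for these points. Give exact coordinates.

(0, 0)

Side lengths²: PQ² = 45, PR² = 164, QR² = 41.
Since PR² = 164 ≥ 45 + 41 = 86, the angle opposite PR is not acute, so the smallest enclosing circle has PR as diameter.
Centre = midpoint of PR = (0, 0), r² = 164/4 = 41.
Centre = (0, 0).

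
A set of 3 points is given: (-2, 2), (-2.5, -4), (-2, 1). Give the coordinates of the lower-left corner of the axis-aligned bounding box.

x-range [-2.5, -2], y-range [-4, 2].
The lower-left corner is (-2.5, -4).

(-2.5, -4)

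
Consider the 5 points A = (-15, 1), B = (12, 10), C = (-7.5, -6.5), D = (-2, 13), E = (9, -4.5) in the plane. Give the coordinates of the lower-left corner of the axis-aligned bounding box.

x-range [-15, 12], y-range [-6.5, 13].
The lower-left corner is (-15, -6.5).

(-15, -6.5)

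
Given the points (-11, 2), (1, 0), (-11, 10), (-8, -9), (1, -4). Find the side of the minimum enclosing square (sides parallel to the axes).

The bounding box has width 12 and height 19.
An axis-aligned square enclosing the set must have side ≥ max(width, height).
So the minimum side is max(12, 19) = 19.

19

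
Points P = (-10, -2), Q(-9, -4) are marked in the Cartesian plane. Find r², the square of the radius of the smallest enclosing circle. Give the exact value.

The smallest circle enclosing two points has them as diameter endpoints.
Centre = midpoint = (-9.5, -3); r² = |PQ|²/4 = 5/4 = 1.25.

1.25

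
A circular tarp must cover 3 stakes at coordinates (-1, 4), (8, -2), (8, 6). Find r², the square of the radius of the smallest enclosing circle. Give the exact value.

1105/36

Call the three points A, B, C in the order given.
Side lengths²: AB² = 117, AC² = 85, BC² = 64.
Since AB² = 117 < 85 + 64 = 149, the triangle is acute, so the smallest enclosing circle is the circumcircle.
Circumcentre = (25/6, 2), r² = 1105/36.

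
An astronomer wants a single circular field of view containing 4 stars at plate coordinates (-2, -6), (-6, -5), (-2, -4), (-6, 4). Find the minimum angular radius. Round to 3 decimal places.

By Welzl's lemma the MEC is supported by two points (diametrically opposite) or three points (on a circumcircle).
The farthest pair is (-2, -6)–(-6, 4) with squared distance 116. The circle on this segment as diameter has centre (-4, -1) and r² = 116/4 = 29.
Check (-6, -5): distance² to centre = 20 ≤ 29, so it lies inside.
All remaining points lie in this disk, and no smaller disk contains both endpoints, so this is the minimum enclosing circle.
r = √29 ≈ 5.385.

5.385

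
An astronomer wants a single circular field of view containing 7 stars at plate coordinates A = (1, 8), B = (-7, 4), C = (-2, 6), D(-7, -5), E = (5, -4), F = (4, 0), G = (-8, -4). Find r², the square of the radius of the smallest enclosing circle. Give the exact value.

The minimum enclosing circle of a finite set is fixed by two of the points (as a diameter) or three (as a circumcircle).
The minimum enclosing circle is determined by three boundary points: A, E, G.
Their circumcentre is (-1.5, 0.5) with r² = 62.5.
The farthest remaining point D is at distance² 60.5 ≤ 62.5.

62.5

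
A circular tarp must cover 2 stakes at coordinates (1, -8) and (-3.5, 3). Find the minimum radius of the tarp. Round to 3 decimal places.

5.942

The smallest circle enclosing two points has them as diameter endpoints.
Centre = midpoint = (-1.25, -2.5); r² = |(1, -8)−(-3.5, 3)|²/4 = 141.25/4 = 35.3125.
r = √(35.3125) ≈ 5.942.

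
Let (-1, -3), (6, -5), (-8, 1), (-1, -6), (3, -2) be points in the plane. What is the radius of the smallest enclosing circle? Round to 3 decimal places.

7.616

The minimum enclosing circle of a finite set is fixed by two of the points (as a diameter) or three (as a circumcircle).
The farthest pair is (6, -5)–(-8, 1) with squared distance 232. The circle on this segment as diameter has centre (-1, -2) and r² = 232/4 = 58.
Check (-1, -3): distance² to centre = 1 ≤ 58, so it lies inside.
All remaining points lie in this disk, and no smaller disk contains both endpoints, so this is the minimum enclosing circle.
r = √58 ≈ 7.616.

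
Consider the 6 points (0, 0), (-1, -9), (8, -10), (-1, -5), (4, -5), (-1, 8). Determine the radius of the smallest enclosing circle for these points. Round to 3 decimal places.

By Welzl's lemma the MEC is supported by two points (diametrically opposite) or three points (on a circumcircle).
The farthest pair is (8, -10)–(-1, 8) with squared distance 405. The circle on this segment as diameter has centre (3.5, -1) and r² = 405/4 = 101.25.
Check (0, 0): distance² to centre = 13.25 ≤ 101.25, so it lies inside.
All remaining points lie in this disk, and no smaller disk contains both endpoints, so this is the minimum enclosing circle.
r = √(101.25) ≈ 10.062.

10.062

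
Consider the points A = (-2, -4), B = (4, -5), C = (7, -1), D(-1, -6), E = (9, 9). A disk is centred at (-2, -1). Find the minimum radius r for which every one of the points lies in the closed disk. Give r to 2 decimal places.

The required radius is the distance from (-2, -1) to the farthest point.
Squared distances: 9, 52, 81, 26, 221.
Maximum is 221, attained at E.
r = √221 ≈ 14.87.

14.87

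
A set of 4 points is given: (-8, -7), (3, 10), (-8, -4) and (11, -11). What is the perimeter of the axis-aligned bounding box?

80

Width = max x − min x = 11 − (-8) = 19.
Height = max y − min y = 10 − (-11) = 21.
Perimeter = 2(19 + 21) = 80.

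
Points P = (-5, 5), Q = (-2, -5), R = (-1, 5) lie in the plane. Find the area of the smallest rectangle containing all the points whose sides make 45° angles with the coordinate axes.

71.5

In coordinates u = x + y, v = x − y the rectangle is axis-aligned; the map (x,y)→(u,v) scales areas by 2.
u-values: 0, -7, 4; range = 4 − (-7) = 11.
v-values: -10, 3, -6; range = 3 − (-10) = 13.
Area = (11 × 13) / 2 = 71.5.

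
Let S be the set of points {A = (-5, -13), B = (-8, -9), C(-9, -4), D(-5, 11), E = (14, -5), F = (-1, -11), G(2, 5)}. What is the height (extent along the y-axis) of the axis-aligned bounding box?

max y = 11, min y = -13, so height = 24.

24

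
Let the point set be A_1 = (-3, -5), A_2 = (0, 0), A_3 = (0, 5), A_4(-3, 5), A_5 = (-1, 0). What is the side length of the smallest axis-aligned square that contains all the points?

The bounding box has width 3 and height 10.
An axis-aligned square enclosing the set must have side ≥ max(width, height).
So the minimum side is max(3, 10) = 10.

10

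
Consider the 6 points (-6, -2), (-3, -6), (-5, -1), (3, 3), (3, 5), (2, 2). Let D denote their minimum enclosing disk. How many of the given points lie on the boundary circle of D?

2

By Welzl's lemma the MEC is supported by two points (diametrically opposite) or three points (on a circumcircle).
The farthest pair is (-3, -6)–(3, 5) with squared distance 157. The circle on this segment as diameter has centre (0, -0.5) and r² = 157/4 = 39.25.
Check (-6, -2): distance² to centre = 38.25 ≤ 39.25, so it lies inside.
All remaining points lie in this disk, and no smaller disk contains both endpoints, so this is the minimum enclosing circle.
The points at distance exactly r from the centre are (-3, -6), (3, 5) — 2 points.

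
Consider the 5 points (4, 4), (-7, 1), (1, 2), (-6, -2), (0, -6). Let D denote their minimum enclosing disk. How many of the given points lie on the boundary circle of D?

3

The minimum enclosing circle of a finite set is fixed by two of the points (as a diameter) or three (as a circumcircle).
The minimum enclosing circle is determined by three boundary points: (4, 4), (-7, 1), (0, -6).
Their circumcentre is (-6/7, 1/7) with r² = 1885/49.
The farthest remaining point (-6, -2) is at distance² 1521/49 ≤ 1885/49.
The points at distance exactly r from the centre are (4, 4), (-7, 1), (0, -6) — 3 points.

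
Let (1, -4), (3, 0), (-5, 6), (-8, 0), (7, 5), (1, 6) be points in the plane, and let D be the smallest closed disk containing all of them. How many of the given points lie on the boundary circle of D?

A smallest enclosing disk is always determined by at most three of the input points on its boundary.
The farthest pair is (-8, 0)–(7, 5) with squared distance 250. The circle on this segment as diameter has centre (-0.5, 2.5) and r² = 250/4 = 62.5.
Check (1, -4): distance² to centre = 44.5 ≤ 62.5, so it lies inside.
All remaining points lie in this disk, and no smaller disk contains both endpoints, so this is the minimum enclosing circle.
The points at distance exactly r from the centre are (-8, 0), (7, 5) — 2 points.

2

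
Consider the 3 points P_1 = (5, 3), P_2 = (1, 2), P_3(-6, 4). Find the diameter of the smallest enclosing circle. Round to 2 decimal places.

Side lengths²: P_1P_2² = 17, P_1P_3² = 122, P_2P_3² = 53.
Since P_1P_3² = 122 ≥ 53 + 17 = 70, the angle opposite P_1P_3 is not acute, so the smallest enclosing circle has P_1P_3 as diameter.
Centre = midpoint of P_1P_3 = (-0.5, 3.5), r² = 122/4 = 30.5.
Diameter = 2r = 2√(30.5) ≈ 11.05.

11.05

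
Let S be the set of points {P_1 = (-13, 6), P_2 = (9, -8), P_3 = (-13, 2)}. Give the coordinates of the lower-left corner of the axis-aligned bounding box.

x-range [-13, 9], y-range [-8, 6].
The lower-left corner is (-13, -8).

(-13, -8)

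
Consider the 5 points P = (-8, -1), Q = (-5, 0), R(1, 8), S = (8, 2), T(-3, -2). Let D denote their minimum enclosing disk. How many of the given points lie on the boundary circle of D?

The minimum enclosing circle of a finite set is fixed by two of the points (as a diameter) or three (as a circumcircle).
The farthest pair is P–S with squared distance 265. The circle on this segment as diameter has centre (0, 0.5) and r² = 265/4 = 66.25.
Check Q: distance² to centre = 25.25 ≤ 66.25, so it lies inside.
All remaining points lie in this disk, and no smaller disk contains both endpoints, so this is the minimum enclosing circle.
The points at distance exactly r from the centre are P, S — 2 points.

2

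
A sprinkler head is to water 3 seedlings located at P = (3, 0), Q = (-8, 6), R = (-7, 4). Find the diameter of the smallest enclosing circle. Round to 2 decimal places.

Side lengths²: PQ² = 157, PR² = 116, QR² = 5.
Since PQ² = 157 ≥ 116 + 5 = 121, the angle opposite PQ is not acute, so the smallest enclosing circle has PQ as diameter.
Centre = midpoint of PQ = (-2.5, 3), r² = 157/4 = 39.25.
Diameter = 2r = 2√(39.25) ≈ 12.53.

12.53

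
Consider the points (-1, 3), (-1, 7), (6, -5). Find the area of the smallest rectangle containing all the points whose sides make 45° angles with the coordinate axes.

In coordinates u = x + y, v = x − y the rectangle is axis-aligned; the map (x,y)→(u,v) scales areas by 2.
u-values: 2, 6, 1; range = 6 − 1 = 5.
v-values: -4, -8, 11; range = 11 − (-8) = 19.
Area = (5 × 19) / 2 = 47.5.

47.5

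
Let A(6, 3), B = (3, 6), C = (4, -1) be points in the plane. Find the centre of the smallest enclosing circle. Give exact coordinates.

Side lengths²: AB² = 18, AC² = 20, BC² = 50.
Since BC² = 50 ≥ 20 + 18 = 38, the angle opposite BC is not acute, so the smallest enclosing circle has BC as diameter.
Centre = midpoint of BC = (3.5, 2.5), r² = 50/4 = 12.5.
Centre = (3.5, 2.5).

(3.5, 2.5)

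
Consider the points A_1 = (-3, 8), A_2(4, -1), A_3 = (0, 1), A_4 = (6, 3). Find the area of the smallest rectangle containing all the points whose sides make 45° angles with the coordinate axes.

64

In coordinates u = x + y, v = x − y the rectangle is axis-aligned; the map (x,y)→(u,v) scales areas by 2.
u-values: 5, 3, 1, 9; range = 9 − 1 = 8.
v-values: -11, 5, -1, 3; range = 5 − (-11) = 16.
Area = (8 × 16) / 2 = 64.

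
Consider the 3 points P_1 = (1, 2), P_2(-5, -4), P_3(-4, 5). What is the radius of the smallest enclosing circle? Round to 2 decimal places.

Side lengths²: P_1P_2² = 72, P_1P_3² = 34, P_2P_3² = 82.
Since P_2P_3² = 82 < 72 + 34 = 106, the triangle is acute, so the smallest enclosing circle is the circumcircle.
Circumcentre = (-3.375, 0.375), r² = 21.78125.
r = √(21.78125) ≈ 4.67.

4.67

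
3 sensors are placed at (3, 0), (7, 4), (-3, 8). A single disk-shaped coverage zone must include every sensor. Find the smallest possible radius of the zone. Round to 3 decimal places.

Call the three points A, B, C in the order given.
Side lengths²: AB² = 32, AC² = 100, BC² = 116.
Since BC² = 116 < 100 + 32 = 132, the triangle is acute, so the smallest enclosing circle is the circumcircle.
Circumcentre = (12/7, 37/7), r² = 1450/49.
r = √(1450/49) ≈ 5.440.

5.440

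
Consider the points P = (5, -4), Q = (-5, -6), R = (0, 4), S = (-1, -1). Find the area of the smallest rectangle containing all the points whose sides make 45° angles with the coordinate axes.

In coordinates u = x + y, v = x − y the rectangle is axis-aligned; the map (x,y)→(u,v) scales areas by 2.
u-values: 1, -11, 4, -2; range = 4 − (-11) = 15.
v-values: 9, 1, -4, 0; range = 9 − (-4) = 13.
Area = (15 × 13) / 2 = 97.5.

97.5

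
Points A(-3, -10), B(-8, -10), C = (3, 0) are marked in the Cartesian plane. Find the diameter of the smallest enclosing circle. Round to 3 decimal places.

Side lengths²: AB² = 25, AC² = 136, BC² = 221.
Since BC² = 221 ≥ 136 + 25 = 161, the angle opposite BC is not acute, so the smallest enclosing circle has BC as diameter.
Centre = midpoint of BC = (-2.5, -5), r² = 221/4 = 55.25.
Diameter = 2r = 2√(55.25) ≈ 14.866.

14.866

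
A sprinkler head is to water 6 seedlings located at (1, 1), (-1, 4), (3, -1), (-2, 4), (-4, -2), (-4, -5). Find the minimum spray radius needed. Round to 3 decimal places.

The minimum enclosing circle is determined by three boundary points: (-1, 4), (3, -1), (-4, -5).
Their circumcentre is (-61/34, -25/34) with r² = 13325/578.
The farthest remaining point (-2, 4) is at distance² 12985/578 ≤ 13325/578.
r = √(13325/578) ≈ 4.801.

4.801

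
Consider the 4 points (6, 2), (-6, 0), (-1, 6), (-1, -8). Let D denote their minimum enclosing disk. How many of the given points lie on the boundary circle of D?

The minimum enclosing circle is determined by three boundary points: (6, 2), (-1, 6), (-1, -8).
Their circumcentre is (-5/14, -1) with r² = 9685/196.
The farthest remaining point (-6, 0) is at distance² 6437/196 ≤ 9685/196.
The points at distance exactly r from the centre are (6, 2), (-1, 6), (-1, -8) — 3 points.

3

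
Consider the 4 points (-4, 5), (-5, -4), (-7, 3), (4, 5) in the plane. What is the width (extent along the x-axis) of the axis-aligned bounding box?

max x = 4, min x = -7, so width = 11.

11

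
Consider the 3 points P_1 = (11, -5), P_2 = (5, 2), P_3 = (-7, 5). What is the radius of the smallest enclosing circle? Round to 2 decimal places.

Side lengths²: P_1P_2² = 85, P_1P_3² = 424, P_2P_3² = 153.
Since P_1P_3² = 424 ≥ 153 + 85 = 238, the angle opposite P_1P_3 is not acute, so the smallest enclosing circle has P_1P_3 as diameter.
Centre = midpoint of P_1P_3 = (2, 0), r² = 424/4 = 106.
r = √106 ≈ 10.30.

10.30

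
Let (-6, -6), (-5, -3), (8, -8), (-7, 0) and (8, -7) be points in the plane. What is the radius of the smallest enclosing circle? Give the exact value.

8.5

A smallest enclosing disk is always determined by at most three of the input points on its boundary.
The farthest pair is (8, -8)–(-7, 0) with squared distance 289. The circle on this segment as diameter has centre (0.5, -4) and r² = 289/4 = 72.25.
Check (-6, -6): distance² to centre = 46.25 ≤ 72.25, so it lies inside.
All remaining points lie in this disk, and no smaller disk contains both endpoints, so this is the minimum enclosing circle.
r = √(72.25) = 8.5.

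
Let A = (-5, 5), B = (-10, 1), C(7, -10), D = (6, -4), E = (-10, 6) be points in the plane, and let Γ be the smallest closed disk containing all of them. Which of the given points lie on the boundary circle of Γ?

The minimum enclosing circle of a finite set is fixed by two of the points (as a diameter) or three (as a circumcircle).
The farthest pair is C–E with squared distance 545. The circle on this segment as diameter has centre (-1.5, -2) and r² = 545/4 = 136.25.
Check A: distance² to centre = 61.25 ≤ 136.25, so it lies inside.
All remaining points lie in this disk, and no smaller disk contains both endpoints, so this is the minimum enclosing circle.
The points at distance exactly r from the centre are C, E — 2 points.

C, E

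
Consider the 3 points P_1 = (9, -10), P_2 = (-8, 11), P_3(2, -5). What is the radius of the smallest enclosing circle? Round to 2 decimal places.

Side lengths²: P_1P_2² = 730, P_1P_3² = 74, P_2P_3² = 356.
Since P_1P_2² = 730 ≥ 356 + 74 = 430, the angle opposite P_1P_2 is not acute, so the smallest enclosing circle has P_1P_2 as diameter.
Centre = midpoint of P_1P_2 = (0.5, 0.5), r² = 730/4 = 182.5.
r = √(182.5) ≈ 13.51.

13.51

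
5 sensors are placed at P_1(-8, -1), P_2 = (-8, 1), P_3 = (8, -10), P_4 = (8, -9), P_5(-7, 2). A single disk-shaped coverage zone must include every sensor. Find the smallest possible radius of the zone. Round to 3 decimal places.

A smallest enclosing disk is always determined by at most three of the input points on its boundary.
The farthest pair is P_2–P_3 with squared distance 377. The circle on this segment as diameter has centre (0, -4.5) and r² = 377/4 = 94.25.
Check P_1: distance² to centre = 76.25 ≤ 94.25, so it lies inside.
All remaining points lie in this disk, and no smaller disk contains both endpoints, so this is the minimum enclosing circle.
r = √(94.25) ≈ 9.708.

9.708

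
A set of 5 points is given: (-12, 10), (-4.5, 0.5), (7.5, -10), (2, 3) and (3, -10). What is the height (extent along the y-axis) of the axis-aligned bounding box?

20

max y = 10, min y = -10, so height = 20.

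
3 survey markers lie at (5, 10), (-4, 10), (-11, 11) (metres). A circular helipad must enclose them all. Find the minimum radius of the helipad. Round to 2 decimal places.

Call the three points A, B, C in the order given.
Side lengths²: AB² = 81, AC² = 257, BC² = 50.
Since AC² = 257 ≥ 81 + 50 = 131, the angle opposite AC is not acute, so the smallest enclosing circle has AC as diameter.
Centre = midpoint of AC = (-3, 10.5), r² = 257/4 = 64.25.
r = √(64.25) ≈ 8.02.

8.02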